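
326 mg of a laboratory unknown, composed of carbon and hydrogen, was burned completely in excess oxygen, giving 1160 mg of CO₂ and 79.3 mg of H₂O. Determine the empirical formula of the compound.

mol C = 1.16 g CO₂ ÷ 44.009 g/mol = 0.02636 mol
mol H = 2 × 0.0793 g H₂O ÷ 18.015 g/mol = 0.008804 mol
Divide by the smallest (0.008804 mol): C 2.994, H 1.000

C3H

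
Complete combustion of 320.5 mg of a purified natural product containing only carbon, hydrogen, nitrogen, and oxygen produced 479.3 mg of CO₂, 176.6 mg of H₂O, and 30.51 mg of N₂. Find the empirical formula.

mol C = 0.4793 g CO₂ ÷ 44.009 g/mol = 0.010891 mol
mol H = 2 × 0.1766 g H₂O ÷ 18.015 g/mol = 0.019606 mol
mol N = 2 × 0.03051 g N₂ ÷ 28.014 g/mol = 0.0021782 mol
mass O = 0.3205 − (0.13081 + 0.019763 + 0.030510) = 0.13942 g → mol O = 0.13942 ÷ 15.999 = 0.0087140 mol
Divide by the smallest (0.0021782 mol): C 5.000, H 9.001, N 1.000, O 4.001

C5H9NO4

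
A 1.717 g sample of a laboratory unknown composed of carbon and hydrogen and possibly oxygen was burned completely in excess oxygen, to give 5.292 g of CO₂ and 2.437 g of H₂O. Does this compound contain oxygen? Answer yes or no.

mol C = 5.292 g CO₂ ÷ 44.009 g/mol = 0.12025 mol
mol H = 2 × 2.437 g H₂O ÷ 18.015 g/mol = 0.27055 mol
C and H together account for 1.7170 g — essentially the entire 1.717 g sample — so the compound contains no oxygen.

no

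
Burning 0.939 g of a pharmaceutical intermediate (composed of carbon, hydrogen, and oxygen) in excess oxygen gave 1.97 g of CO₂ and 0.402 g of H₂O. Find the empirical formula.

C2H2O

mol C = 1.97 g CO₂ ÷ 44.009 g/mol = 0.04476 mol
mol H = 2 × 0.402 g H₂O ÷ 18.015 g/mol = 0.04463 mol
mass O = 0.939 − (0.5377 + 0.04499) = 0.3564 g → mol O = 0.3564 ÷ 15.999 = 0.02227 mol
Divide by the smallest (0.02227 mol): C 2.010, H 2.004, O 1.000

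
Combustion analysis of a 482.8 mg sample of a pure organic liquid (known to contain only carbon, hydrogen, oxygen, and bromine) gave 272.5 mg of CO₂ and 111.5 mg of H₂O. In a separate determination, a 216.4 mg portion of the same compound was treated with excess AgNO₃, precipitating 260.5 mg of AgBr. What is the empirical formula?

C2H4BrO3

mol C = 0.2725 g CO₂ ÷ 44.009 g/mol = 0.0061919 mol
mol H = 2 × 0.1115 g H₂O ÷ 18.015 g/mol = 0.012379 mol
From the AgBr data: mol Br per gram of compound = (0.2605 ÷ 187.772) ÷ 0.2164 = 0.0064109 mol/g, so in the 0.4828 g combustion sample mol Br = 0.0030952 mol
mass O = 0.4828 − (0.074371 + 0.012478 + 0.24732) = 0.14863 g → mol O = 0.14863 ÷ 15.999 = 0.0092902 mol
Divide by the smallest (0.0030952 mol): C 2.000, H 3.999, Br 1.000, O 3.001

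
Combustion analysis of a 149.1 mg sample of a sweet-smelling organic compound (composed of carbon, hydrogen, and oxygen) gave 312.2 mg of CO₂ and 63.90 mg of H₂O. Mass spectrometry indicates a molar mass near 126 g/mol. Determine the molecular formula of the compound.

mol C = 0.3122 g CO₂ ÷ 44.009 g/mol = 0.0070940 mol
mol H = 2 × 0.06390 g H₂O ÷ 18.015 g/mol = 0.0070941 mol
mass O = 0.1491 − (0.085206 + 0.0071508) = 0.056743 g → mol O = 0.056743 ÷ 15.999 = 0.0035467 mol
Divide by the smallest (0.0035467 mol): C 2.000, H 2.000, O 1.000
Empirical formula: C2H2O
Empirical-formula mass = 42.04 g/mol; 126 ÷ 42.04 ≈ 3, so the molecular formula is C6H6O3.

C6H6O3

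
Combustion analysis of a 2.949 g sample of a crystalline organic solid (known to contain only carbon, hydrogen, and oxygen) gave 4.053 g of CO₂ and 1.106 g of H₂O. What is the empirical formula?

mol C = 4.053 g CO₂ ÷ 44.009 g/mol = 0.092095 mol
mol H = 2 × 1.106 g H₂O ÷ 18.015 g/mol = 0.12279 mol
mass O = 2.949 − (1.1062 + 0.12377) = 1.7191 g → mol O = 1.7191 ÷ 15.999 = 0.10745 mol
Divide by the smallest (0.092095 mol): C 1.000, H 1.333, O 1.167
Multiplying each by 6 gives whole numbers: C 6.00, H 8.00, O 7.00

C6H8O7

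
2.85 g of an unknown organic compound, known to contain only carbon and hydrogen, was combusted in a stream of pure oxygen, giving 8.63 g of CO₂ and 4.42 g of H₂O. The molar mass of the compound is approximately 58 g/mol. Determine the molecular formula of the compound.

C4H10

mol C = 8.63 g CO₂ ÷ 44.009 g/mol = 0.1961 mol
mol H = 2 × 4.42 g H₂O ÷ 18.015 g/mol = 0.4907 mol
Divide by the smallest (0.1961 mol): C 1.000, H 2.502
Multiplying each by 2 gives whole numbers: C 2.00, H 5.00
Empirical formula: C2H5
Empirical-formula mass = 29.06 g/mol; 58 ÷ 29.06 ≈ 2, so the molecular formula is C4H10.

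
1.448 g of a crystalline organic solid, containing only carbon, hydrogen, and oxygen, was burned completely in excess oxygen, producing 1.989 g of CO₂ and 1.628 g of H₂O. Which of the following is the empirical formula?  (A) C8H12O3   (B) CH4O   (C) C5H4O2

mol C = 1.989 g CO₂ ÷ 44.009 g/mol = 0.045195 mol
mol H = 2 × 1.628 g H₂O ÷ 18.015 g/mol = 0.18074 mol
mass O = 1.448 − (0.54284 + 0.18218) = 0.72298 g → mol O = 0.72298 ÷ 15.999 = 0.045189 mol
Divide by the smallest (0.045189 mol): C 1.000, H 4.000, O 1.000

(B) CH4O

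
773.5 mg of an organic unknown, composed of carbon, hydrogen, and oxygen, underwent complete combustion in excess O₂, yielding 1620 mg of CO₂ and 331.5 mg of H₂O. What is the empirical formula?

C2H2O

mol C = 1.620 g CO₂ ÷ 44.009 g/mol = 0.036811 mol
mol H = 2 × 0.3315 g H₂O ÷ 18.015 g/mol = 0.036803 mol
mass O = 0.7735 − (0.44213 + 0.037097) = 0.29427 g → mol O = 0.29427 ÷ 15.999 = 0.018393 mol
Divide by the smallest (0.018393 mol): C 2.001, H 2.001, O 1.000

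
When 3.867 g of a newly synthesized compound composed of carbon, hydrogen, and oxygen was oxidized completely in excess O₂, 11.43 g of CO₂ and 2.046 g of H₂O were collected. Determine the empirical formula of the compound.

C8H7O

mol C = 11.43 g CO₂ ÷ 44.009 g/mol = 0.25972 mol
mol H = 2 × 2.046 g H₂O ÷ 18.015 g/mol = 0.22714 mol
mass O = 3.867 − (3.1195 + 0.22896) = 0.51855 g → mol O = 0.51855 ÷ 15.999 = 0.032411 mol
Divide by the smallest (0.032411 mol): C 8.013, H 7.008, O 1.000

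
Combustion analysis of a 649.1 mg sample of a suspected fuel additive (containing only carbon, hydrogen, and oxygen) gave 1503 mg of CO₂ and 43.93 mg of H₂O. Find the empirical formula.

C7HO3

mol C = 1.503 g CO₂ ÷ 44.009 g/mol = 0.034152 mol
mol H = 2 × 0.04393 g H₂O ÷ 18.015 g/mol = 0.0048770 mol
mass O = 0.6491 − (0.41020 + 0.0049161) = 0.23398 g → mol O = 0.23398 ÷ 15.999 = 0.014625 mol
Divide by the smallest (0.0048770 mol): C 7.003, H 1.000, O 2.999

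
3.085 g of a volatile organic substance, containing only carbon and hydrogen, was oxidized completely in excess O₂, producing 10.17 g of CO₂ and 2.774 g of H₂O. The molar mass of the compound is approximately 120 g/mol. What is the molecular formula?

C9H12

mol C = 10.17 g CO₂ ÷ 44.009 g/mol = 0.23109 mol
mol H = 2 × 2.774 g H₂O ÷ 18.015 g/mol = 0.30797 mol
Divide by the smallest (0.23109 mol): C 1.000, H 1.333
Multiplying each by 3 gives whole numbers: C 3.00, H 4.00
Empirical formula: C3H4
Empirical-formula mass = 40.06 g/mol; 120 ÷ 40.06 ≈ 3, so the molecular formula is C9H12.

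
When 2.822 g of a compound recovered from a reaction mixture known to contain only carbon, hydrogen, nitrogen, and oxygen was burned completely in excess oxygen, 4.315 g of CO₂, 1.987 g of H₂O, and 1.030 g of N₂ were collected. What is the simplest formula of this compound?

C4H9N3O

mol C = 4.315 g CO₂ ÷ 44.009 g/mol = 0.098048 mol
mol H = 2 × 1.987 g H₂O ÷ 18.015 g/mol = 0.22059 mol
mol N = 2 × 1.030 g N₂ ÷ 28.014 g/mol = 0.073535 mol
mass O = 2.822 − (1.1777 + 0.22236 + 1.0300) = 0.39199 g → mol O = 0.39199 ÷ 15.999 = 0.024501 mol
Divide by the smallest (0.024501 mol): C 4.002, H 9.004, N 3.001, O 1.000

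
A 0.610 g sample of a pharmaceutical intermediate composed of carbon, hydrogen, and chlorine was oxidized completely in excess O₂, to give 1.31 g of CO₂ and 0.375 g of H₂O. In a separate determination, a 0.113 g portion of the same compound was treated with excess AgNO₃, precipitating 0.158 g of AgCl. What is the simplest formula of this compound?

mol C = 1.31 g CO₂ ÷ 44.009 g/mol = 0.02977 mol
mol H = 2 × 0.375 g H₂O ÷ 18.015 g/mol = 0.04163 mol
From the AgCl data: mol Cl per gram of compound = (0.158 ÷ 143.318) ÷ 0.113 = 0.009756 mol/g, so in the 0.610 g combustion sample mol Cl = 0.005951 mol
Divide by the smallest (0.005951 mol): C 5.002, H 6.996, Cl 1.000

C5H7Cl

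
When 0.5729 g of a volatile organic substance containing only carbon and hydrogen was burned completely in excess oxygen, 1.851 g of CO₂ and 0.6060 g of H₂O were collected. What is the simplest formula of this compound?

C5H8

mol C = 1.851 g CO₂ ÷ 44.009 g/mol = 0.042060 mol
mol H = 2 × 0.6060 g H₂O ÷ 18.015 g/mol = 0.067277 mol
Divide by the smallest (0.042060 mol): C 1.000, H 1.600
Multiplying each by 5 gives whole numbers: C 5.00, H 8.00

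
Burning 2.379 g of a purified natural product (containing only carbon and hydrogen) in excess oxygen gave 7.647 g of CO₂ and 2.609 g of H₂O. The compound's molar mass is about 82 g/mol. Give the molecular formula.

C6H10

mol C = 7.647 g CO₂ ÷ 44.009 g/mol = 0.17376 mol
mol H = 2 × 2.609 g H₂O ÷ 18.015 g/mol = 0.28965 mol
Divide by the smallest (0.17376 mol): C 1.000, H 1.667
Multiplying each by 3 gives whole numbers: C 3.00, H 5.00
Empirical formula: C3H5
Empirical-formula mass = 41.07 g/mol; 82 ÷ 41.07 ≈ 2, so the molecular formula is C6H10.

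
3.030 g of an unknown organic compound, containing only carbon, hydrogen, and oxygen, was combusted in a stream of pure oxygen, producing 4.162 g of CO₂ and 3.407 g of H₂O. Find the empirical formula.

CH4O

mol C = 4.162 g CO₂ ÷ 44.009 g/mol = 0.094572 mol
mol H = 2 × 3.407 g H₂O ÷ 18.015 g/mol = 0.37824 mol
mass O = 3.030 − (1.1359 + 0.38127) = 1.5128 g → mol O = 1.5128 ÷ 15.999 = 0.094558 mol
Divide by the smallest (0.094558 mol): C 1.000, H 4.000, O 1.000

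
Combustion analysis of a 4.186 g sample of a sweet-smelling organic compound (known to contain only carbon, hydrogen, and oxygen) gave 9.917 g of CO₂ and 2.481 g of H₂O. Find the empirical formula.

C9H11O3

mol C = 9.917 g CO₂ ÷ 44.009 g/mol = 0.22534 mol
mol H = 2 × 2.481 g H₂O ÷ 18.015 g/mol = 0.27544 mol
mass O = 4.186 − (2.7066 + 0.27764) = 1.2018 g → mol O = 1.2018 ÷ 15.999 = 0.075117 mol
Divide by the smallest (0.075117 mol): C 3.000, H 3.667, O 1.000
Multiplying each by 3 gives whole numbers: C 9.00, H 11.00, O 3.00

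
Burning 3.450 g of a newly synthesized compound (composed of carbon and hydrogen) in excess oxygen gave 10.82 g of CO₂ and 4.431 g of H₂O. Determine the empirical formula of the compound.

mol C = 10.82 g CO₂ ÷ 44.009 g/mol = 0.24586 mol
mol H = 2 × 4.431 g H₂O ÷ 18.015 g/mol = 0.49192 mol
Divide by the smallest (0.24586 mol): C 1.000, H 2.001

CH2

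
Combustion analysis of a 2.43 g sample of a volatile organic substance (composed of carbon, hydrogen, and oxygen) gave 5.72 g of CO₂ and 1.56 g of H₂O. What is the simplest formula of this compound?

mol C = 5.72 g CO₂ ÷ 44.009 g/mol = 0.1300 mol
mol H = 2 × 1.56 g H₂O ÷ 18.015 g/mol = 0.1732 mol
mass O = 2.43 − (1.561 + 0.1746) = 0.6943 g → mol O = 0.6943 ÷ 15.999 = 0.04340 mol
Divide by the smallest (0.04340 mol): C 2.995, H 3.991, O 1.000

C3H4O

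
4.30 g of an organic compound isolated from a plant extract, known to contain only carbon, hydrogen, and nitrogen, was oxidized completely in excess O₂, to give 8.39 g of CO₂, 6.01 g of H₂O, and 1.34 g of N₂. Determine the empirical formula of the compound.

mol C = 8.39 g CO₂ ÷ 44.009 g/mol = 0.1906 mol
mol H = 2 × 6.01 g H₂O ÷ 18.015 g/mol = 0.6672 mol
mol N = 2 × 1.34 g N₂ ÷ 28.014 g/mol = 0.09567 mol
Divide by the smallest (0.09567 mol): C 1.993, H 6.974, N 1.000

C2H7N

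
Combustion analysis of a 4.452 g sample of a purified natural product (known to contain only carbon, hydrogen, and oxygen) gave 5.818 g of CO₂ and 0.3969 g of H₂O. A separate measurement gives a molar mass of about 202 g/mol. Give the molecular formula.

C6H2O8

mol C = 5.818 g CO₂ ÷ 44.009 g/mol = 0.13220 mol
mol H = 2 × 0.3969 g H₂O ÷ 18.015 g/mol = 0.044063 mol
mass O = 4.452 − (1.5879 + 0.044416) = 2.8197 g → mol O = 2.8197 ÷ 15.999 = 0.17624 mol
Divide by the smallest (0.044063 mol): C 3.000, H 1.000, O 4.000
Empirical formula: C3HO4
Empirical-formula mass = 101.04 g/mol; 202 ÷ 101.04 ≈ 2, so the molecular formula is C6H2O8.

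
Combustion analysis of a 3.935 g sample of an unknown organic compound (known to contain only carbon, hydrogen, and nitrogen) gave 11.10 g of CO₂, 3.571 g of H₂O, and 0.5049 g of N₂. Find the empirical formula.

mol C = 11.10 g CO₂ ÷ 44.009 g/mol = 0.25222 mol
mol H = 2 × 3.571 g H₂O ÷ 18.015 g/mol = 0.39645 mol
mol N = 2 × 0.5049 g N₂ ÷ 28.014 g/mol = 0.036046 mol
Divide by the smallest (0.036046 mol): C 6.997, H 10.998, N 1.000

C7H11N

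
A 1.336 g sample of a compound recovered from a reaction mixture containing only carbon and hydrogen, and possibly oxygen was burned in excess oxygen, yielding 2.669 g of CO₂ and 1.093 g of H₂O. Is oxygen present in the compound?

yes

mol C = 2.669 g CO₂ ÷ 44.009 g/mol = 0.060647 mol
mol H = 2 × 1.093 g H₂O ÷ 18.015 g/mol = 0.12134 mol
C and H account for only 0.85074 g of the 1.336 g sample; the remaining 0.48526 g must be oxygen.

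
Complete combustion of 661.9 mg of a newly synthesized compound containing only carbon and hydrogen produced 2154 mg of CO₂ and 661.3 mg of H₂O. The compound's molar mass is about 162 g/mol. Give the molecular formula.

C12H18

mol C = 2.154 g CO₂ ÷ 44.009 g/mol = 0.048945 mol
mol H = 2 × 0.6613 g H₂O ÷ 18.015 g/mol = 0.073417 mol
Divide by the smallest (0.048945 mol): C 1.000, H 1.500
Multiplying each by 2 gives whole numbers: C 2.00, H 3.00
Empirical formula: C2H3
Empirical-formula mass = 27.05 g/mol; 162 ÷ 27.05 ≈ 6, so the molecular formula is C12H18.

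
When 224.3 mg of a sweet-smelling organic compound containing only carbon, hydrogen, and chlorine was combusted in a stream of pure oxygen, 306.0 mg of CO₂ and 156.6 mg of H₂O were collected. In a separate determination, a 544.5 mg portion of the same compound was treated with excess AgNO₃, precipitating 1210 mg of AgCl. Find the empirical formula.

C2H5Cl

mol C = 0.3060 g CO₂ ÷ 44.009 g/mol = 0.0069531 mol
mol H = 2 × 0.1566 g H₂O ÷ 18.015 g/mol = 0.017386 mol
From the AgCl data: mol Cl per gram of compound = (1.210 ÷ 143.318) ÷ 0.5445 = 0.015506 mol/g, so in the 0.2243 g combustion sample mol Cl = 0.0034779 mol
Divide by the smallest (0.0034779 mol): C 1.999, H 4.999, Cl 1.000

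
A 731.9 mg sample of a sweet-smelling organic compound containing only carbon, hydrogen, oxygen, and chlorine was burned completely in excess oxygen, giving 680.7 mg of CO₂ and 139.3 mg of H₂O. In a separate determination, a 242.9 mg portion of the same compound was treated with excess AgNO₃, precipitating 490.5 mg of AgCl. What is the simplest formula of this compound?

mol C = 0.6807 g CO₂ ÷ 44.009 g/mol = 0.015467 mol
mol H = 2 × 0.1393 g H₂O ÷ 18.015 g/mol = 0.015465 mol
From the AgCl data: mol Cl per gram of compound = (0.4905 ÷ 143.318) ÷ 0.2429 = 0.014090 mol/g, so in the 0.7319 g combustion sample mol Cl = 0.010312 mol
mass O = 0.7319 − (0.18578 + 0.015589 + 0.36558) = 0.16496 g → mol O = 0.16496 ÷ 15.999 = 0.010310 mol
Divide by the smallest (0.010310 mol): C 1.500, H 1.500, Cl 1.000, O 1.000
Multiplying each by 2 gives whole numbers: C 3.00, H 3.00, Cl 2.00, O 2.00

C3H3Cl2O2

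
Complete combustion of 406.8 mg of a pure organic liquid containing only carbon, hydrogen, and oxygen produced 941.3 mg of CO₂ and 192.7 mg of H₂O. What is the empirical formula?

C8H8O3

mol C = 0.9413 g CO₂ ÷ 44.009 g/mol = 0.021389 mol
mol H = 2 × 0.1927 g H₂O ÷ 18.015 g/mol = 0.021393 mol
mass O = 0.4068 − (0.25690 + 0.021564) = 0.12833 g → mol O = 0.12833 ÷ 15.999 = 0.0080214 mol
Divide by the smallest (0.0080214 mol): C 2.666, H 2.667, O 1.000
Multiplying each by 3 gives whole numbers: C 8.00, H 8.00, O 3.00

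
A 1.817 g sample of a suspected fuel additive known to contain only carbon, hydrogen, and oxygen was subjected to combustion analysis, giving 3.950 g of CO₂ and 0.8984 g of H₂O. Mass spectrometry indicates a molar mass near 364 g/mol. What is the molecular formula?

C18H20O8

mol C = 3.950 g CO₂ ÷ 44.009 g/mol = 0.089754 mol
mol H = 2 × 0.8984 g H₂O ÷ 18.015 g/mol = 0.099739 mol
mass O = 1.817 − (1.0780 + 0.10054) = 0.63842 g → mol O = 0.63842 ÷ 15.999 = 0.039904 mol
Divide by the smallest (0.039904 mol): C 2.249, H 2.499, O 1.000
Multiplying each by 4 gives whole numbers: C 9.00, H 10.00, O 4.00
Empirical formula: C9H10O4
Empirical-formula mass = 182.17 g/mol; 364 ÷ 182.17 ≈ 2, so the molecular formula is C18H20O8.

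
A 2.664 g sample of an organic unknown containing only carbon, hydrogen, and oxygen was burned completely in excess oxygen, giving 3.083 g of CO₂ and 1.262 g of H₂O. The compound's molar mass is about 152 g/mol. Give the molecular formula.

mol C = 3.083 g CO₂ ÷ 44.009 g/mol = 0.070054 mol
mol H = 2 × 1.262 g H₂O ÷ 18.015 g/mol = 0.14011 mol
mass O = 2.664 − (0.84142 + 0.14123) = 1.6814 g → mol O = 1.6814 ÷ 15.999 = 0.10509 mol
Divide by the smallest (0.070054 mol): C 1.000, H 2.000, O 1.500
Multiplying each by 2 gives whole numbers: C 2.00, H 4.00, O 3.00
Empirical formula: C2H4O3
Empirical-formula mass = 76.05 g/mol; 152 ÷ 76.05 ≈ 2, so the molecular formula is C4H8O6.

C4H8O6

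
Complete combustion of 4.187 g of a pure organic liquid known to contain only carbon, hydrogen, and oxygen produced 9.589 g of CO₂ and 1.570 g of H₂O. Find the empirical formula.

mol C = 9.589 g CO₂ ÷ 44.009 g/mol = 0.21789 mol
mol H = 2 × 1.570 g H₂O ÷ 18.015 g/mol = 0.17430 mol
mass O = 4.187 − (2.6170 + 0.17569) = 1.3943 g → mol O = 1.3943 ÷ 15.999 = 0.087147 mol
Divide by the smallest (0.087147 mol): C 2.500, H 2.000, O 1.000
Multiplying each by 2 gives whole numbers: C 5.00, H 4.00, O 2.00

C5H4O2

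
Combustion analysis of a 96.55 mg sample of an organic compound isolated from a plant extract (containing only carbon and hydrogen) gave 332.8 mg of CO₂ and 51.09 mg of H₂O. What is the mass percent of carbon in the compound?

94.07%

mol C = 0.3328 g CO₂ ÷ 44.009 g/mol = 0.0075621 mol
mol H = 2 × 0.05109 g H₂O ÷ 18.015 g/mol = 0.0056719 mol
mass % C = 0.090828 g ÷ 0.09655 g × 100%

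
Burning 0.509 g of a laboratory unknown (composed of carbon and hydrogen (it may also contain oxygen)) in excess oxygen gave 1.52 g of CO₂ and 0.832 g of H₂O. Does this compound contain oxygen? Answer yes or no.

no

mol C = 1.52 g CO₂ ÷ 44.009 g/mol = 0.03454 mol
mol H = 2 × 0.832 g H₂O ÷ 18.015 g/mol = 0.09237 mol
C and H together account for 0.5079 g — essentially the entire 0.509 g sample — so the compound contains no oxygen.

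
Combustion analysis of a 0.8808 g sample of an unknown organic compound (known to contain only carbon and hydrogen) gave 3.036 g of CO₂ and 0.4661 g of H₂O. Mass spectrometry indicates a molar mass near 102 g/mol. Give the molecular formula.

mol C = 3.036 g CO₂ ÷ 44.009 g/mol = 0.068986 mol
mol H = 2 × 0.4661 g H₂O ÷ 18.015 g/mol = 0.051746 mol
Divide by the smallest (0.051746 mol): C 1.333, H 1.000
Multiplying each by 3 gives whole numbers: C 4.00, H 3.00
Empirical formula: C4H3
Empirical-formula mass = 51.07 g/mol; 102 ÷ 51.07 ≈ 2, so the molecular formula is C8H6.

C8H6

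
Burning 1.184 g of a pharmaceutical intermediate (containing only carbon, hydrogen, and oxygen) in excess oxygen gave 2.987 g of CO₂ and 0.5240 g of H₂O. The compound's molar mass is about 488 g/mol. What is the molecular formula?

mol C = 2.987 g CO₂ ÷ 44.009 g/mol = 0.067872 mol
mol H = 2 × 0.5240 g H₂O ÷ 18.015 g/mol = 0.058174 mol
mass O = 1.184 − (0.81522 + 0.058639) = 0.31014 g → mol O = 0.31014 ÷ 15.999 = 0.019385 mol
Divide by the smallest (0.019385 mol): C 3.501, H 3.001, O 1.000
Multiplying each by 2 gives whole numbers: C 7.00, H 6.00, O 2.00
Empirical formula: C7H6O2
Empirical-formula mass = 122.12 g/mol; 488 ÷ 122.12 ≈ 4, so the molecular formula is C28H24O8.

C28H24O8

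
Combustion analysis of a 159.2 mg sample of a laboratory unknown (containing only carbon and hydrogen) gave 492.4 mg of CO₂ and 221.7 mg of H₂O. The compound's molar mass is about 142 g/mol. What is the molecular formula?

C10H22

mol C = 0.4924 g CO₂ ÷ 44.009 g/mol = 0.011189 mol
mol H = 2 × 0.2217 g H₂O ÷ 18.015 g/mol = 0.024613 mol
Divide by the smallest (0.011189 mol): C 1.000, H 2.200
Multiplying each by 5 gives whole numbers: C 5.00, H 11.00
Empirical formula: C5H11
Empirical-formula mass = 71.14 g/mol; 142 ÷ 71.14 ≈ 2, so the molecular formula is C10H22.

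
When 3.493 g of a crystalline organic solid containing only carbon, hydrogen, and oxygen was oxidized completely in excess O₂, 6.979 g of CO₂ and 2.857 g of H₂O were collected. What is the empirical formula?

mol C = 6.979 g CO₂ ÷ 44.009 g/mol = 0.15858 mol
mol H = 2 × 2.857 g H₂O ÷ 18.015 g/mol = 0.31718 mol
mass O = 3.493 − (1.9047 + 0.31972) = 1.2686 g → mol O = 1.2686 ÷ 15.999 = 0.079290 mol
Divide by the smallest (0.079290 mol): C 2.000, H 4.000, O 1.000

C2H4O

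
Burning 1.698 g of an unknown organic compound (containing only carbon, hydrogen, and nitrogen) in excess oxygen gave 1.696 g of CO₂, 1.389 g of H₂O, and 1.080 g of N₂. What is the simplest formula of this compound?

CH4N2

mol C = 1.696 g CO₂ ÷ 44.009 g/mol = 0.038538 mol
mol H = 2 × 1.389 g H₂O ÷ 18.015 g/mol = 0.15420 mol
mol N = 2 × 1.080 g N₂ ÷ 28.014 g/mol = 0.077104 mol
Divide by the smallest (0.038538 mol): C 1.000, H 4.001, N 2.001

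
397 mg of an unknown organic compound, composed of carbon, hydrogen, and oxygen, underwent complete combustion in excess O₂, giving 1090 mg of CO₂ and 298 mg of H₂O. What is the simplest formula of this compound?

C6H8O

mol C = 1.09 g CO₂ ÷ 44.009 g/mol = 0.02477 mol
mol H = 2 × 0.298 g H₂O ÷ 18.015 g/mol = 0.03308 mol
mass O = 0.397 − (0.2975 + 0.03335) = 0.06617 g → mol O = 0.06617 ÷ 15.999 = 0.004136 mol
Divide by the smallest (0.004136 mol): C 5.989, H 7.999, O 1.000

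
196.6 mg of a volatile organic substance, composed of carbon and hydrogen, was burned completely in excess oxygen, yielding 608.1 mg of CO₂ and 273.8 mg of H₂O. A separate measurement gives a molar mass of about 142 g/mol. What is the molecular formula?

C10H22

mol C = 0.6081 g CO₂ ÷ 44.009 g/mol = 0.013818 mol
mol H = 2 × 0.2738 g H₂O ÷ 18.015 g/mol = 0.030397 mol
Divide by the smallest (0.013818 mol): C 1.000, H 2.200
Multiplying each by 5 gives whole numbers: C 5.00, H 11.00
Empirical formula: C5H11
Empirical-formula mass = 71.14 g/mol; 142 ÷ 71.14 ≈ 2, so the molecular formula is C10H22.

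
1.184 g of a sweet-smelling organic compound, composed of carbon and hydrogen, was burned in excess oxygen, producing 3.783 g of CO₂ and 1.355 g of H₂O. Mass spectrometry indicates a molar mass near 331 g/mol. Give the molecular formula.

mol C = 3.783 g CO₂ ÷ 44.009 g/mol = 0.085960 mol
mol H = 2 × 1.355 g H₂O ÷ 18.015 g/mol = 0.15043 mol
Divide by the smallest (0.085960 mol): C 1.000, H 1.750
Multiplying each by 4 gives whole numbers: C 4.00, H 7.00
Empirical formula: C4H7
Empirical-formula mass = 55.10 g/mol; 331 ÷ 55.10 ≈ 6, so the molecular formula is C24H42.

C24H42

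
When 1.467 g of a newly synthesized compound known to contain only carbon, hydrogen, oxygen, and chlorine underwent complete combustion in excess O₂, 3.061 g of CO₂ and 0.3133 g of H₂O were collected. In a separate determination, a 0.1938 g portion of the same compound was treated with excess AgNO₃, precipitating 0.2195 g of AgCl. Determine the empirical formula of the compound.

C6H3ClO

mol C = 3.061 g CO₂ ÷ 44.009 g/mol = 0.069554 mol
mol H = 2 × 0.3133 g H₂O ÷ 18.015 g/mol = 0.034782 mol
From the AgCl data: mol Cl per gram of compound = (0.2195 ÷ 143.318) ÷ 0.1938 = 0.0079028 mol/g, so in the 1.467 g combustion sample mol Cl = 0.011593 mol
mass O = 1.467 − (0.83541 + 0.035060 + 0.41099) = 0.18554 g → mol O = 0.18554 ÷ 15.999 = 0.011597 mol
Divide by the smallest (0.011593 mol): C 5.999, H 3.000, Cl 1.000, O 1.000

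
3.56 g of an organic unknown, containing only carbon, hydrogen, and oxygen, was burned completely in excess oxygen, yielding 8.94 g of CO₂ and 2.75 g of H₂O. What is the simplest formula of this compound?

C4H6O

mol C = 8.94 g CO₂ ÷ 44.009 g/mol = 0.2031 mol
mol H = 2 × 2.75 g H₂O ÷ 18.015 g/mol = 0.3053 mol
mass O = 3.56 − (2.440 + 0.3077) = 0.8123 g → mol O = 0.8123 ÷ 15.999 = 0.05077 mol
Divide by the smallest (0.05077 mol): C 4.001, H 6.013, O 1.000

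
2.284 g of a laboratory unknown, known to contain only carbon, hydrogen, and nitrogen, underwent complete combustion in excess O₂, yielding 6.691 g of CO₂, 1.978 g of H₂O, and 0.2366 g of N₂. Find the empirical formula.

mol C = 6.691 g CO₂ ÷ 44.009 g/mol = 0.15204 mol
mol H = 2 × 1.978 g H₂O ÷ 18.015 g/mol = 0.21959 mol
mol N = 2 × 0.2366 g N₂ ÷ 28.014 g/mol = 0.016892 mol
Divide by the smallest (0.016892 mol): C 9.001, H 13.000, N 1.000

C9H13N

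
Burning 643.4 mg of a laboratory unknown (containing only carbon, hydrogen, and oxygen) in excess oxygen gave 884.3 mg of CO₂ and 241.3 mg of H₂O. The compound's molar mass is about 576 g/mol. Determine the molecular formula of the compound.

mol C = 0.8843 g CO₂ ÷ 44.009 g/mol = 0.020094 mol
mol H = 2 × 0.2413 g H₂O ÷ 18.015 g/mol = 0.026789 mol
mass O = 0.6434 − (0.24134 + 0.027003) = 0.37505 g → mol O = 0.37505 ÷ 15.999 = 0.023442 mol
Divide by the smallest (0.020094 mol): C 1.000, H 1.333, O 1.167
Multiplying each by 6 gives whole numbers: C 6.00, H 8.00, O 7.00
Empirical formula: C6H8O7
Empirical-formula mass = 192.12 g/mol; 576 ÷ 192.12 ≈ 3, so the molecular formula is C18H24O21.

C18H24O21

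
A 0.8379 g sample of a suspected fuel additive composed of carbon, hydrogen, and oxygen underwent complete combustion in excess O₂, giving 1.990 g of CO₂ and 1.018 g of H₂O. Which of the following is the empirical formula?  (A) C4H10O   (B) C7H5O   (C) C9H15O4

mol C = 1.990 g CO₂ ÷ 44.009 g/mol = 0.045218 mol
mol H = 2 × 1.018 g H₂O ÷ 18.015 g/mol = 0.11302 mol
mass O = 0.8379 − (0.54311 + 0.11392) = 0.18087 g → mol O = 0.18087 ÷ 15.999 = 0.011305 mol
Divide by the smallest (0.011305 mol): C 4.000, H 9.997, O 1.000

(A) C4H10O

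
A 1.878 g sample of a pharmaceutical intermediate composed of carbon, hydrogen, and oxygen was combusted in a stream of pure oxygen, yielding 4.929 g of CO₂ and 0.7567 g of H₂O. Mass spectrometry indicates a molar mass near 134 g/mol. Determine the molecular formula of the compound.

mol C = 4.929 g CO₂ ÷ 44.009 g/mol = 0.11200 mol
mol H = 2 × 0.7567 g H₂O ÷ 18.015 g/mol = 0.084008 mol
mass O = 1.878 − (1.3452 + 0.084680) = 0.44809 g → mol O = 0.44809 ÷ 15.999 = 0.028007 mol
Divide by the smallest (0.028007 mol): C 3.999, H 2.999, O 1.000
Empirical formula: C4H3O
Empirical-formula mass = 67.07 g/mol; 134 ÷ 67.07 ≈ 2, so the molecular formula is C8H6O2.

C8H6O2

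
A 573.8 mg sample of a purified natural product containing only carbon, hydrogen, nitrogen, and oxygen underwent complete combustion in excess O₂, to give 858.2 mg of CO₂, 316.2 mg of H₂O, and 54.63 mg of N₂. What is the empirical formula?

mol C = 0.8582 g CO₂ ÷ 44.009 g/mol = 0.019501 mol
mol H = 2 × 0.3162 g H₂O ÷ 18.015 g/mol = 0.035104 mol
mol N = 2 × 0.05463 g N₂ ÷ 28.014 g/mol = 0.0039002 mol
mass O = 0.5738 − (0.23422 + 0.035385 + 0.054630) = 0.24956 g → mol O = 0.24956 ÷ 15.999 = 0.015599 mol
Divide by the smallest (0.0039002 mol): C 5.000, H 9.001, N 1.000, O 3.999

C5H9NO4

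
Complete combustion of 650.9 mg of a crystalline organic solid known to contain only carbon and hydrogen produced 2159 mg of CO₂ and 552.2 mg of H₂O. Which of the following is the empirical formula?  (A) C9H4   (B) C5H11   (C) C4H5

mol C = 2.159 g CO₂ ÷ 44.009 g/mol = 0.049058 mol
mol H = 2 × 0.5522 g H₂O ÷ 18.015 g/mol = 0.061304 mol
Divide by the smallest (0.049058 mol): C 1.000, H 1.250
Multiplying each by 4 gives whole numbers: C 4.00, H 5.00

(C) C4H5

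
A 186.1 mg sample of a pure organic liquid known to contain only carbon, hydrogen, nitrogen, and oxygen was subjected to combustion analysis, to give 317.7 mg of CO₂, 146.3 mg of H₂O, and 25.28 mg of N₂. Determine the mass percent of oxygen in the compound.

31.03%

mol C = 0.3177 g CO₂ ÷ 44.009 g/mol = 0.0072190 mol
mol H = 2 × 0.1463 g H₂O ÷ 18.015 g/mol = 0.016242 mol
mol N = 2 × 0.02528 g N₂ ÷ 28.014 g/mol = 0.0018048 mol
mass O = 0.1861 − (0.086707 + 0.016372 + 0.025280) = 0.057741 g → mol O = 0.057741 ÷ 15.999 = 0.0036090 mol
mass % O = 0.057741 g ÷ 0.1861 g × 100%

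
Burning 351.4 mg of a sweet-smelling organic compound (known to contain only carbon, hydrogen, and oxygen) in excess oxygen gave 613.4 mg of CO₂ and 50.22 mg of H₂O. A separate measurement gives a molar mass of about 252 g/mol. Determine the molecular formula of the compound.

C10H4O8

mol C = 0.6134 g CO₂ ÷ 44.009 g/mol = 0.013938 mol
mol H = 2 × 0.05022 g H₂O ÷ 18.015 g/mol = 0.0055754 mol
mass O = 0.3514 − (0.16741 + 0.0056200) = 0.17837 g → mol O = 0.17837 ÷ 15.999 = 0.011149 mol
Divide by the smallest (0.0055754 mol): C 2.500, H 1.000, O 2.000
Multiplying each by 2 gives whole numbers: C 5.00, H 2.00, O 4.00
Empirical formula: C5H2O4
Empirical-formula mass = 126.07 g/mol; 252 ÷ 126.07 ≈ 2, so the molecular formula is C10H4O8.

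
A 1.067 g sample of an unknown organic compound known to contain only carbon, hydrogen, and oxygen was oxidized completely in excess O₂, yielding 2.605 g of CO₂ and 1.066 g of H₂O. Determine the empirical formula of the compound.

mol C = 2.605 g CO₂ ÷ 44.009 g/mol = 0.059192 mol
mol H = 2 × 1.066 g H₂O ÷ 18.015 g/mol = 0.11835 mol
mass O = 1.067 − (0.71096 + 0.11929) = 0.23675 g → mol O = 0.23675 ÷ 15.999 = 0.014798 mol
Divide by the smallest (0.014798 mol): C 4.000, H 7.998, O 1.000

C4H8O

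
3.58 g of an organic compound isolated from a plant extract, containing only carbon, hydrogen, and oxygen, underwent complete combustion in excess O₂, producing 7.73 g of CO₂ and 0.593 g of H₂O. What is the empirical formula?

C8H3O4

mol C = 7.73 g CO₂ ÷ 44.009 g/mol = 0.1756 mol
mol H = 2 × 0.593 g H₂O ÷ 18.015 g/mol = 0.06583 mol
mass O = 3.58 − (2.110 + 0.06636) = 1.404 g → mol O = 1.404 ÷ 15.999 = 0.08775 mol
Divide by the smallest (0.06583 mol): C 2.668, H 1.000, O 1.333
Multiplying each by 3 gives whole numbers: C 8.00, H 3.00, O 4.00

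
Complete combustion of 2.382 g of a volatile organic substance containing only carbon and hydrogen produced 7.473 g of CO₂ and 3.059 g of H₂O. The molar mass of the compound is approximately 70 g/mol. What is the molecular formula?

mol C = 7.473 g CO₂ ÷ 44.009 g/mol = 0.16981 mol
mol H = 2 × 3.059 g H₂O ÷ 18.015 g/mol = 0.33961 mol
Divide by the smallest (0.16981 mol): C 1.000, H 2.000
Empirical formula: CH2
Empirical-formula mass = 14.03 g/mol; 70 ÷ 14.03 ≈ 5, so the molecular formula is C5H10.

C5H10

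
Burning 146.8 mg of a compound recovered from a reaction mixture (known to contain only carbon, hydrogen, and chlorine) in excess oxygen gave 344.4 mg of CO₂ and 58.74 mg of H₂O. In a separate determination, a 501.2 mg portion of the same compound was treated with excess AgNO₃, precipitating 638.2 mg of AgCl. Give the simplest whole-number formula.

C6H5Cl

mol C = 0.3444 g CO₂ ÷ 44.009 g/mol = 0.0078257 mol
mol H = 2 × 0.05874 g H₂O ÷ 18.015 g/mol = 0.0065212 mol
From the AgCl data: mol Cl per gram of compound = (0.6382 ÷ 143.318) ÷ 0.5012 = 0.0088847 mol/g, so in the 0.1468 g combustion sample mol Cl = 0.0013043 mol
Divide by the smallest (0.0013043 mol): C 6.000, H 5.000, Cl 1.000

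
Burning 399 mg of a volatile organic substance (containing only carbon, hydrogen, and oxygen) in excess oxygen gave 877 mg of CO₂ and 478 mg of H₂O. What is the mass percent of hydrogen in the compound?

13.4%

mol C = 0.877 g CO₂ ÷ 44.009 g/mol = 0.01993 mol
mol H = 2 × 0.478 g H₂O ÷ 18.015 g/mol = 0.05307 mol
mass O = 0.399 − (0.2394 + 0.05349) = 0.1062 g → mol O = 0.1062 ÷ 15.999 = 0.006635 mol
mass % H = 0.05349 g ÷ 0.399 g × 100%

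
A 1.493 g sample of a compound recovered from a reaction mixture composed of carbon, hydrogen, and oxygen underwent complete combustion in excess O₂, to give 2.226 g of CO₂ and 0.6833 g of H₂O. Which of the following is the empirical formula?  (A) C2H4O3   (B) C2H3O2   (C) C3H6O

(B) C2H3O2

mol C = 2.226 g CO₂ ÷ 44.009 g/mol = 0.050581 mol
mol H = 2 × 0.6833 g H₂O ÷ 18.015 g/mol = 0.075859 mol
mass O = 1.493 − (0.60752 + 0.076466) = 0.80901 g → mol O = 0.80901 ÷ 15.999 = 0.050566 mol
Divide by the smallest (0.050566 mol): C 1.000, H 1.500, O 1.000
Multiplying each by 2 gives whole numbers: C 2.00, H 3.00, O 2.00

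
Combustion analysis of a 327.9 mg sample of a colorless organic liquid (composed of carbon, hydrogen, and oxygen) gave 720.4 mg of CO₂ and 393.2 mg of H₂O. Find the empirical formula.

mol C = 0.7204 g CO₂ ÷ 44.009 g/mol = 0.016369 mol
mol H = 2 × 0.3932 g H₂O ÷ 18.015 g/mol = 0.043653 mol
mass O = 0.3279 − (0.19661 + 0.044002) = 0.087286 g → mol O = 0.087286 ÷ 15.999 = 0.0054557 mol
Divide by the smallest (0.0054557 mol): C 3.000, H 8.001, O 1.000

C3H8O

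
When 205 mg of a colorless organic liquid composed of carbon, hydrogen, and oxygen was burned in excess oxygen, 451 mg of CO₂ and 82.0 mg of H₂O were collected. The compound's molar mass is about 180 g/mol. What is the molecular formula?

mol C = 0.451 g CO₂ ÷ 44.009 g/mol = 0.01025 mol
mol H = 2 × 0.0820 g H₂O ÷ 18.015 g/mol = 0.009104 mol
mass O = 0.205 − (0.1231 + 0.009176) = 0.07274 g → mol O = 0.07274 ÷ 15.999 = 0.004546 mol
Divide by the smallest (0.004546 mol): C 2.254, H 2.002, O 1.000
Multiplying each by 4 gives whole numbers: C 9.02, H 8.01, O 4.00
Empirical formula: C9H8O4
Empirical-formula mass = 180.16 g/mol; 180 ÷ 180.16 ≈ 1, so the molecular formula is C9H8O4.

C9H8O4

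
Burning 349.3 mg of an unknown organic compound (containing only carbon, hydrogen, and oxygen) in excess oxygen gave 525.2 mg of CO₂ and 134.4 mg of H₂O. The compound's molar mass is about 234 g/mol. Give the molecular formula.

mol C = 0.5252 g CO₂ ÷ 44.009 g/mol = 0.011934 mol
mol H = 2 × 0.1344 g H₂O ÷ 18.015 g/mol = 0.014921 mol
mass O = 0.3493 − (0.14334 + 0.015040) = 0.19092 g → mol O = 0.19092 ÷ 15.999 = 0.011933 mol
Divide by the smallest (0.011933 mol): C 1.000, H 1.250, O 1.000
Multiplying each by 4 gives whole numbers: C 4.00, H 5.00, O 4.00
Empirical formula: C4H5O4
Empirical-formula mass = 117.08 g/mol; 234 ÷ 117.08 ≈ 2, so the molecular formula is C8H10O8.

C8H10O8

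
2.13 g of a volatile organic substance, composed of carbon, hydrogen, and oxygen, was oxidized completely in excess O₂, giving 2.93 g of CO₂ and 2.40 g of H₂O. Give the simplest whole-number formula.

mol C = 2.93 g CO₂ ÷ 44.009 g/mol = 0.06658 mol
mol H = 2 × 2.40 g H₂O ÷ 18.015 g/mol = 0.2664 mol
mass O = 2.13 − (0.7997 + 0.2686) = 1.062 g → mol O = 1.062 ÷ 15.999 = 0.06636 mol
Divide by the smallest (0.06636 mol): C 1.003, H 4.015, O 1.000

CH4O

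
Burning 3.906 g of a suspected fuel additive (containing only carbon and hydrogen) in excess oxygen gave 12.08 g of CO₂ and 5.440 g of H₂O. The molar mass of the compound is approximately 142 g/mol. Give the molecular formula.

C10H22

mol C = 12.08 g CO₂ ÷ 44.009 g/mol = 0.27449 mol
mol H = 2 × 5.440 g H₂O ÷ 18.015 g/mol = 0.60394 mol
Divide by the smallest (0.27449 mol): C 1.000, H 2.200
Multiplying each by 5 gives whole numbers: C 5.00, H 11.00
Empirical formula: C5H11
Empirical-formula mass = 71.14 g/mol; 142 ÷ 71.14 ≈ 2, so the molecular formula is C10H22.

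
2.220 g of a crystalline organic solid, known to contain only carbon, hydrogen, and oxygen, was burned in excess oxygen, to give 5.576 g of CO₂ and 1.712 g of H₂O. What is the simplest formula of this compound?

C4H6O

mol C = 5.576 g CO₂ ÷ 44.009 g/mol = 0.12670 mol
mol H = 2 × 1.712 g H₂O ÷ 18.015 g/mol = 0.19006 mol
mass O = 2.220 − (1.5218 + 0.19158) = 0.50661 g → mol O = 0.50661 ÷ 15.999 = 0.031665 mol
Divide by the smallest (0.031665 mol): C 4.001, H 6.002, O 1.000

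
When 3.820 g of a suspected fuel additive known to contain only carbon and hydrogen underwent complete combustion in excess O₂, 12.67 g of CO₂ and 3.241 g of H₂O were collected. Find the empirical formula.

C4H5

mol C = 12.67 g CO₂ ÷ 44.009 g/mol = 0.28790 mol
mol H = 2 × 3.241 g H₂O ÷ 18.015 g/mol = 0.35981 mol
Divide by the smallest (0.28790 mol): C 1.000, H 1.250
Multiplying each by 4 gives whole numbers: C 4.00, H 5.00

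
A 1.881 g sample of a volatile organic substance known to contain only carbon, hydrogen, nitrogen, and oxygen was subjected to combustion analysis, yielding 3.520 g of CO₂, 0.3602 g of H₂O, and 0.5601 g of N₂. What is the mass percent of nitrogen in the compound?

mol C = 3.520 g CO₂ ÷ 44.009 g/mol = 0.079984 mol
mol H = 2 × 0.3602 g H₂O ÷ 18.015 g/mol = 0.039989 mol
mol N = 2 × 0.5601 g N₂ ÷ 28.014 g/mol = 0.039987 mol
mass O = 1.881 − (0.96068 + 0.040309 + 0.56010) = 0.31991 g → mol O = 0.31991 ÷ 15.999 = 0.019995 mol
mass % N = 0.56010 g ÷ 1.881 g × 100%

29.78%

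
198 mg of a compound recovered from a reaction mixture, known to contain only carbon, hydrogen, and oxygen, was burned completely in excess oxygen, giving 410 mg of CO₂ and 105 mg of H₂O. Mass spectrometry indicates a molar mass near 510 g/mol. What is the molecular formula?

C24H30O12

mol C = 0.410 g CO₂ ÷ 44.009 g/mol = 0.009316 mol
mol H = 2 × 0.105 g H₂O ÷ 18.015 g/mol = 0.01166 mol
mass O = 0.198 − (0.1119 + 0.01175) = 0.07435 g → mol O = 0.07435 ÷ 15.999 = 0.004647 mol
Divide by the smallest (0.004647 mol): C 2.005, H 2.508, O 1.000
Multiplying each by 2 gives whole numbers: C 4.01, H 5.02, O 2.00
Empirical formula: C4H5O2
Empirical-formula mass = 85.08 g/mol; 510 ÷ 85.08 ≈ 6, so the molecular formula is C24H30O12.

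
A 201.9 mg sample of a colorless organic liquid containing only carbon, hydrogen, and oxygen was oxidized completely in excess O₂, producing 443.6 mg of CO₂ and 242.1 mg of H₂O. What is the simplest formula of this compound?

C3H8O

mol C = 0.4436 g CO₂ ÷ 44.009 g/mol = 0.010080 mol
mol H = 2 × 0.2421 g H₂O ÷ 18.015 g/mol = 0.026878 mol
mass O = 0.2019 − (0.12107 + 0.027093) = 0.053739 g → mol O = 0.053739 ÷ 15.999 = 0.0033589 mol
Divide by the smallest (0.0033589 mol): C 3.001, H 8.002, O 1.000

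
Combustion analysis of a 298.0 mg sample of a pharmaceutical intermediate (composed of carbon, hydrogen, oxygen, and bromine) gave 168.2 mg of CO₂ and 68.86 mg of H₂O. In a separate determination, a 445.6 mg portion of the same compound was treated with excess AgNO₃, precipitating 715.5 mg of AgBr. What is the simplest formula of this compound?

mol C = 0.1682 g CO₂ ÷ 44.009 g/mol = 0.0038219 mol
mol H = 2 × 0.06886 g H₂O ÷ 18.015 g/mol = 0.0076447 mol
From the AgBr data: mol Br per gram of compound = (0.7155 ÷ 187.772) ÷ 0.4456 = 0.0085513 mol/g, so in the 0.2980 g combustion sample mol Br = 0.0025483 mol
mass O = 0.2980 − (0.045905 + 0.0077059 + 0.20362) = 0.040770 g → mol O = 0.040770 ÷ 15.999 = 0.0025483 mol
Divide by the smallest (0.0025483 mol): C 1.500, H 3.000, Br 1.000, O 1.000
Multiplying each by 2 gives whole numbers: C 3.00, H 6.00, Br 2.00, O 2.00

C3H6Br2O2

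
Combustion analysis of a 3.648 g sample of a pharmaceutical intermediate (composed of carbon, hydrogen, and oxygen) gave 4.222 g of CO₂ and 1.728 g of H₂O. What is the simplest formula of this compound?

mol C = 4.222 g CO₂ ÷ 44.009 g/mol = 0.095935 mol
mol H = 2 × 1.728 g H₂O ÷ 18.015 g/mol = 0.19184 mol
mass O = 3.648 − (1.1523 + 0.19337) = 2.3024 g → mol O = 2.3024 ÷ 15.999 = 0.14391 mol
Divide by the smallest (0.095935 mol): C 1.000, H 2.000, O 1.500
Multiplying each by 2 gives whole numbers: C 2.00, H 4.00, O 3.00

C2H4O3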